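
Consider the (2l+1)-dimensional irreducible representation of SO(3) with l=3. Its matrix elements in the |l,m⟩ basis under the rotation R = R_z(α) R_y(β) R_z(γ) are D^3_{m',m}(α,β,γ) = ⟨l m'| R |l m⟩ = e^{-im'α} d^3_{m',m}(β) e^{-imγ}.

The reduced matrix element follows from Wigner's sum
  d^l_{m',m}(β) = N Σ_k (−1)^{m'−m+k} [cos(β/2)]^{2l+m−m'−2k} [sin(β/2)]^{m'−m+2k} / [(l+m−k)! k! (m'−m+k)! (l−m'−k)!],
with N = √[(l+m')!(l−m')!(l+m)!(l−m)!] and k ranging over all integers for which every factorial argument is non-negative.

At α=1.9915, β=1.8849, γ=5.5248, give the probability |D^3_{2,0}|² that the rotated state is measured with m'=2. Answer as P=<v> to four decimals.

P=0.1464

First d^3_{2,0}(β=1.8849), then the phase factors e^{-i(2)α} and e^{-i(0)γ}:
c=cos(1.8849/2)=0.587808, s=sin(1.8849/2)=0.809001; N=√[120·1·6·6]=65.726707
k∈{0,1} keeps every argument non-negative
  k=0: (−1)^2·65.7267/(12)·0.5878^4·0.8090^2 = +0.427956
  k=1: (−1)^3·65.7267/(12)·0.5878^2·0.8090^4 = -0.810638
d^3_{2,0}(1.8849) = +0.427956 -0.810638 = -0.382681
|D^3_{2,0}|² = |d^3_{2,0}(β)|² = (-0.382681)² = 0.146445 (the z-rotation phases have unit modulus)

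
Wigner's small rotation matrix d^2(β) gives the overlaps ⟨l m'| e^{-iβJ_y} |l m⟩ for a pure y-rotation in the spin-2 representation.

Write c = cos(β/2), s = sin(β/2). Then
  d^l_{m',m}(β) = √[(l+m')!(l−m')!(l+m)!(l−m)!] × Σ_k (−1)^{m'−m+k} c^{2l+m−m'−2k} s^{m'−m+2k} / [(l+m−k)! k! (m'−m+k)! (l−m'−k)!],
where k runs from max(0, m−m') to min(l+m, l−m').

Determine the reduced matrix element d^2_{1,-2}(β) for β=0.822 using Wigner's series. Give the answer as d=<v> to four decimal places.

d^2_{1,-2}(β=0.822) via Wigner's sum:
Half-angle: c=0.916722, s=0.399526. N=√(6·1·1·24)=12.000000
Admissible k: 0..0 (factorial args all ≥0)
  k=0: (−1)^3·12.0000/(6)·0.9167^1·0.3995^3 = -0.116924
d^2_{1,-2}(0.822) = -0.116924

d=-0.1169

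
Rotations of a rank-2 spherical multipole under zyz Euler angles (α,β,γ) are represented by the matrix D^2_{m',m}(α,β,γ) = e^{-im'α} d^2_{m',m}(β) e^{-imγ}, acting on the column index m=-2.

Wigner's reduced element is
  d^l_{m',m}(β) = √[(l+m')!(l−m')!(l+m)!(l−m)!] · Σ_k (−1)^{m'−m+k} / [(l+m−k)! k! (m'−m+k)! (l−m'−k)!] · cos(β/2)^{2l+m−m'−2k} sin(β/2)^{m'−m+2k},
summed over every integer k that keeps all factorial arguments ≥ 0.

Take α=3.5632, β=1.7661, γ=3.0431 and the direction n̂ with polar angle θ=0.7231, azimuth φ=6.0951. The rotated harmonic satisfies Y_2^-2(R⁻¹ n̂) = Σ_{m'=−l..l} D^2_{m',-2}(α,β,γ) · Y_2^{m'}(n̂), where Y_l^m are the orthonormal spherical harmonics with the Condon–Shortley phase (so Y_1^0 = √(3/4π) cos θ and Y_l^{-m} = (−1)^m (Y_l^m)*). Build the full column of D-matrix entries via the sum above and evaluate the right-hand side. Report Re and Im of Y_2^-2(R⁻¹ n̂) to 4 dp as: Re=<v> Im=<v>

Re=0.1322 Im=0.1617

Need the full column D^2_{m',-2} for m'=−2..2 at α=3.5632, β=1.7661, γ=3.0431.
cos(β/2)=0.634797, sin(β/2)=0.772679
d^2_{-2,-2}: single k=0 term ⇒ +0.162383;  D = +0.129640+0.097784i
d^2_{-1,-2}: single k=0 term ⇒ -0.395307;  D = +0.385376+0.088050i
d^2_{0,-2}: single k=0 term ⇒ +0.589310;  D = +0.577913-0.115336i
d^2_{1,-2}: single k=0 term ⇒ -0.585682;  D = +0.477152-0.339631i
d^2_{2,-2}: single k=0 term ⇒ +0.356447;  D = +0.180379-0.307438i
Y_2^{m'}(θ=0.7231,φ=6.0951) and Σ D·Y over m':
  (+0.1296+0.0978i)·(+0.1573+0.0621i)  (+0.3854+0.0880i)·(+0.3765+0.0717i)  (+0.5779-0.1153i)·(+0.2165+0.0000i)  (+0.4772-0.3396i)·(-0.3765+0.0717i)  (+0.1804-0.3074i)·(+0.1573-0.0621i)
Y_2^-2(R⁻¹ n̂) = +0.132176+0.161741i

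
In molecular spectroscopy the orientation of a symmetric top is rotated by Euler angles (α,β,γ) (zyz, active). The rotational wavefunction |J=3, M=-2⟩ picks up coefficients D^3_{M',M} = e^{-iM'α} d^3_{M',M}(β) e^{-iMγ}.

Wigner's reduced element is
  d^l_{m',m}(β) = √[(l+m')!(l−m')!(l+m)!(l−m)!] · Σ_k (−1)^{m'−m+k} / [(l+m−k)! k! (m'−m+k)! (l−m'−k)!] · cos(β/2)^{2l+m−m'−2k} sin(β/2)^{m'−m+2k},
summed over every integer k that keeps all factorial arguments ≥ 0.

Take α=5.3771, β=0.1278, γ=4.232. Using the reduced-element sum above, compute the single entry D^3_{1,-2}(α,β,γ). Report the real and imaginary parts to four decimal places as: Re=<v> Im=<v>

D^3_{1,-2}(5.3771,0.1278,4.232) = e^{-i·1·5.3771}·d^3_{1,-2}(0.1278)·e^{-i·-2·4.232}. Compute d first:
With c≡cos(β/2)=0.997959 and s≡sin(β/2)=0.063857, N=[24·2·1·120]^{1/2}=75.894664
k∈{0,1} keeps every argument non-negative
  k=0: (−1)^3·75.8947/(12)·0.9980^3·0.0639^3 = -0.001637
  k=1: (−1)^4·75.8947/(24)·0.9980^1·0.0639^5 = +0.000003
d^3_{1,-2}(0.1278) = -0.001637 +0.000003 = -0.001633
Attach z-rotation phases: D = e^{-i(1)(5.3771)}·(-0.001633)·e^{-i(-2)(4.232)} = +0.001631-0.000089i

Re=0.0016 Im=-0.0001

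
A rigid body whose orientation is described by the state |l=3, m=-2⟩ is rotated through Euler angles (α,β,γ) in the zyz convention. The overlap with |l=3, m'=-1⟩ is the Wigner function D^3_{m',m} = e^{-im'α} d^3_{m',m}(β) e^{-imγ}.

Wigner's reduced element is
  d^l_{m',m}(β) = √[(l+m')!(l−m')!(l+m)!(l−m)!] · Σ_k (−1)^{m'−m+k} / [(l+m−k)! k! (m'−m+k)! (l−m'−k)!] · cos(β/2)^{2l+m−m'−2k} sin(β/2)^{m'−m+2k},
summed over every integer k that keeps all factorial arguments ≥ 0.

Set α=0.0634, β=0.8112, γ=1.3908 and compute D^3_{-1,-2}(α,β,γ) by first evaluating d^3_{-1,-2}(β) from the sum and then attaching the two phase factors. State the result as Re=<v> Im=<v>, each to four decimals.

Re=0.4934 Im=-0.1508

D^3_{-1,-2}(0.0634,0.8112,1.3908) = e^{-i·-1·0.0634}·d^3_{-1,-2}(0.8112)·e^{-i·-2·1.3908}. Compute d first:
With c≡cos(β/2)=0.918866 and s≡sin(β/2)=0.394570, N=[2·24·1·120]^{1/2}=75.894664
k: max(0,(-2)−(-1))=0 … min(3+(-2),3−(-1))=1
  k=0: (−1)^1·75.8947/(24)·0.9189^5·0.3946^1 = -0.817306
  k=1: (−1)^2·75.8947/(12)·0.9189^3·0.3946^3 = +0.301411
d^3_{-1,-2}(0.8112) = -0.817306 +0.301411 = -0.515895
Phases: e^{-i·(-1)·0.0634}=+0.997991+0.063358i, e^{-i·(-2)·1.3908}=-0.935899+0.352267i ⇒ D=+0.493370-0.150777i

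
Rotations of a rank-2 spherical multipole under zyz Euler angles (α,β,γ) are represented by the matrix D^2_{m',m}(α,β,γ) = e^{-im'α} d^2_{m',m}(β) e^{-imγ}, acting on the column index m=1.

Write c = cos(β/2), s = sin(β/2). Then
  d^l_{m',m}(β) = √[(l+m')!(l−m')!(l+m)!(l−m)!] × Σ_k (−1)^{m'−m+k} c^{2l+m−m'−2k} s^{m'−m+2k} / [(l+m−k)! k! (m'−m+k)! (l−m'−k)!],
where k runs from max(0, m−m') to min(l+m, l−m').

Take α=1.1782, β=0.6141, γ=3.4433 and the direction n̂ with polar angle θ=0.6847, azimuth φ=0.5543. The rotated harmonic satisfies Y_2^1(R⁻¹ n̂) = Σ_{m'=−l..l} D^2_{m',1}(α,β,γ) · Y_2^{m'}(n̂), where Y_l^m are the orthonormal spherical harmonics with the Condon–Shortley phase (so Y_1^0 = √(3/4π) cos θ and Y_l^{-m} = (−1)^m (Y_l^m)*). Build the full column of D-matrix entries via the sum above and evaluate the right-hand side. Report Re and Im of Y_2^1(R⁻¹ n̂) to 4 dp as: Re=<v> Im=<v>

Re=-0.0972 Im=-0.2474

Need the full column D^2_{m',1} for m'=−2..2 at α=1.1782, β=0.6141, γ=3.4433.
cos(β/2)=0.953229, sin(β/2)=0.302248
d^2_{-2,1}: single k=3 term ⇒ +0.052640;  D = +0.024490-0.046597i
d^2_{-1,1}: k∈[2..3] ⇒ +0.249025 -0.008346 = +0.240679;  D = -0.153999-0.184962i
d^2_{0,1}: k∈[1..2] ⇒ +0.641256 -0.064471 = +0.576785;  D = -0.550732+0.171392i
d^2_{1,1}: k∈[0..1] ⇒ +0.825638 -0.249025 = +0.576613;  D = -0.052336+0.574233i
d^2_{2,1}: single k=0 term ⇒ -0.523583;  D = -0.463570-0.243397i
Y_2^{m'}(θ=0.6847,φ=0.5543) and Σ D·Y over m':
  (+0.0245-0.0466i)·(+0.0689-0.1383i)  (-0.1540-0.1850i)·(+0.3218-0.1992i)  (-0.5507+0.1714i)·(+0.2523+0.0000i)  (-0.0523+0.5742i)·(-0.3218-0.1992i)  (-0.4636-0.2434i)·(+0.0689+0.1383i)
Y_2^1(R⁻¹ n̂) = -0.097172-0.247431i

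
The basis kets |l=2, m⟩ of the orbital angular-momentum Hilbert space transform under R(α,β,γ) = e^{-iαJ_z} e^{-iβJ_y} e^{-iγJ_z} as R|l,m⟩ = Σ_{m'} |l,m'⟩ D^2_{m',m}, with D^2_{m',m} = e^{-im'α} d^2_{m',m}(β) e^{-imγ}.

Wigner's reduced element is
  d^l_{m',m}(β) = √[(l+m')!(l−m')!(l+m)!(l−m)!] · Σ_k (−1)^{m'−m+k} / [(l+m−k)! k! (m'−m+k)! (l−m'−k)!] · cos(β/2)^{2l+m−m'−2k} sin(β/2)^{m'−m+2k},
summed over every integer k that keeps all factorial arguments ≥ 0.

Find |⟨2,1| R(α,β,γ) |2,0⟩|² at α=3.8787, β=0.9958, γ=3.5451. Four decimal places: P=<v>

P=0.3124

D^2_{1,0}(3.8787,0.9958,3.5451) = e^{-i·1·3.8787}·d^2_{1,0}(0.9958)·e^{-i·0·3.5451}. Compute d first:
With c≡cos(β/2)=0.878587 and s≡sin(β/2)=0.477582, N=[6·1·2·2]^{1/2}=4.898979
The bounds max(0,m−m')=0 and min(l+m,l−m')=1 give 2 terms
  k=0: (−1)^1·4.8990/(2)·0.8786^3·0.4776^1 = -0.793374
  k=1: (−1)^2·4.8990/(2)·0.8786^1·0.4776^3 = +0.234425
d^2_{1,0}(0.9958) = -0.793374 +0.234425 = -0.558950
|D^2_{1,0}|² = |d^2_{1,0}(β)|² = (-0.558950)² = 0.312425 (the z-rotation phases have unit modulus)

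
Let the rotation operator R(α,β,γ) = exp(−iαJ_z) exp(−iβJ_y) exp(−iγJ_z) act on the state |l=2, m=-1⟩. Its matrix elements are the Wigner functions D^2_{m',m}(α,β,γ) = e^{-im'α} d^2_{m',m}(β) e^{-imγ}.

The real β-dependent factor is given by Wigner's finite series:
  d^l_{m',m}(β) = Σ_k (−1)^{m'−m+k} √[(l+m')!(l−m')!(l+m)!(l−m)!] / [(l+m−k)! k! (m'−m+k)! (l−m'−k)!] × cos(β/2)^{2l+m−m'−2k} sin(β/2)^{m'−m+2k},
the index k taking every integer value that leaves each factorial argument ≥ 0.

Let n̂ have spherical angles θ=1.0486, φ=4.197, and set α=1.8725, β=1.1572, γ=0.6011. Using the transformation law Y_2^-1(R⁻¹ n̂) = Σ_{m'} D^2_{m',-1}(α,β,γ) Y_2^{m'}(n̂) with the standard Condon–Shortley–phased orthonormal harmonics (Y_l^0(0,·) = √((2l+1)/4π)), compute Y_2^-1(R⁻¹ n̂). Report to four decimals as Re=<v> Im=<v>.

Need the full column D^2_{m',-1} for m'=−2..2 at α=1.8725, β=1.1572, γ=0.6011.
cos(β/2)=0.837229, sin(β/2)=0.546852
d^2_{-2,-1}: single k=1 term ⇒ +0.641849;  D = -0.229880-0.599271i
d^2_{-1,-1}: k∈[0..1] ⇒ +0.491334 -0.628854 = -0.137520;  D = +0.107962-0.085181i
d^2_{0,-1}: k∈[0..1] ⇒ -0.786101 +0.335375 = -0.450727;  D = -0.371721-0.254909i
d^2_{1,-1}: k∈[0..1] ⇒ +0.628854 -0.089429 = +0.539425;  D = +0.159100-0.515428i
d^2_{2,-1}: single k=0 term ⇒ -0.273832;  D = +0.273831-0.000632i
Y_2^{m'}(θ=1.0486,φ=4.197) and Σ D·Y over m':
  (-0.2299-0.5993i)·(-0.1492-0.2489i)  (+0.1080-0.0852i)·(-0.1646+0.2906i)  (-0.3717-0.2549i)·(-0.0800+0.0000i)  (+0.1591-0.5154i)·(+0.1646+0.2906i)  (+0.2738-0.0006i)·(-0.1492+0.2489i)
Y_2^-1(R⁻¹ n̂) = +0.057141+0.242043i

Re=0.0571 Im=0.2420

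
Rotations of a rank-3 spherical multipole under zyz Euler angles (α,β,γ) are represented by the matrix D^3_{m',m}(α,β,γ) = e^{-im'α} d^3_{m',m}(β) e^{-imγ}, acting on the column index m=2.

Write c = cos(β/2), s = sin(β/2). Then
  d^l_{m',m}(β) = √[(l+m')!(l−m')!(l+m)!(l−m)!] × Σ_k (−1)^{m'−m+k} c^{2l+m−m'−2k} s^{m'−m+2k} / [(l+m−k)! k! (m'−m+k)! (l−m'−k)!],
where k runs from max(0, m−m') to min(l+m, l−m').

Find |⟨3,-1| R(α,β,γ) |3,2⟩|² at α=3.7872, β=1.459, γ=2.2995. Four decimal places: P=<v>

P=0.2170

D^3_{-1,2}(3.7872,1.459,2.2995) = e^{-i·-1·3.7872}·d^3_{-1,2}(1.459)·e^{-i·2·2.2995}. Compute d first:
Half-angle: c=0.745508, s=0.666497. N=√(2·24·120·1)=75.894664
The bounds max(0,m−m')=3 and min(l+m,l−m')=4 give 2 terms
  k=3: (−1)^0·75.8947/(12)·0.7455^3·0.6665^3 = +0.775856
  k=4: (−1)^1·75.8947/(24)·0.7455^1·0.6665^5 = -0.310058
d^3_{-1,2}(1.459) = +0.775856 -0.310058 = +0.465798
|D^3_{-1,2}|² = |d^3_{-1,2}(β)|² = (+0.465798)² = 0.216968 (the z-rotation phases have unit modulus)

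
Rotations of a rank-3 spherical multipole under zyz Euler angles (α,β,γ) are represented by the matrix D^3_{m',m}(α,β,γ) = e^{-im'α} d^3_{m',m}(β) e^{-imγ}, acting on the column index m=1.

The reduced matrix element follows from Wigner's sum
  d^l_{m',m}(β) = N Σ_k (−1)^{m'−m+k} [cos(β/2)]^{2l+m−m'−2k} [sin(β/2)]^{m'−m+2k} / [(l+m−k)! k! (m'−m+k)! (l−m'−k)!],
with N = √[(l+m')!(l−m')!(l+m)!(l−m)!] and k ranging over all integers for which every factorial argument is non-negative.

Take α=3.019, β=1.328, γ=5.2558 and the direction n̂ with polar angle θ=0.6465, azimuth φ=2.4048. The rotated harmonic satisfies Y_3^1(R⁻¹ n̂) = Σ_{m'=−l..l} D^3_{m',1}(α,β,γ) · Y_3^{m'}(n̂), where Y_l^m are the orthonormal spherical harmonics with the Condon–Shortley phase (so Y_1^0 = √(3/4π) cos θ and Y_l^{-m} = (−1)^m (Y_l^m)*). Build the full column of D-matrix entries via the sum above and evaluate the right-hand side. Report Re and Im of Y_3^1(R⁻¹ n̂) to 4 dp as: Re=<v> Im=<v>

Need the full column D^3_{m',1} for m'=−3..3 at α=3.019, β=1.328, γ=5.2558.
cos(β/2)=0.787533, sin(β/2)=0.616272
d^3_{-3,1}: single k=4 term ⇒ +0.346476;  D = -0.273797-0.212323i
d^3_{-2,1}: k∈[3..4] ⇒ +0.723026 -0.221376 = +0.501650;  D = +0.355853+0.353584i
d^3_{-1,1}: k∈[2..4] ⇒ +0.876541 -0.715678 +0.054782 = +0.215644;  D = -0.133236-0.169561i
d^3_{0,1}: k∈[1..3] ⇒ +0.646708 -1.188054 +0.242505 = -0.298840;  D = -0.154518-0.255792i
d^3_{1,1}: k∈[0..2] ⇒ +0.238569 -1.168721 +0.536758 = -0.393393;  D = +0.160704+0.359072i
d^3_{2,1}: k∈[0..1] ⇒ -0.590361 +0.723026 = +0.132666;  D = +0.038980+0.126810i
d^3_{3,1}: single k=0 term ⇒ +0.565805;  D = -0.098864-0.557100i
Y_3^{m'}(θ=0.6465,φ=2.4048) and Σ D·Y over m':
  (-0.2738-0.2123i)·(+0.0544-0.0732i)  (+0.3559+0.3536i)·(+0.0287+0.2946i)  (-0.1332-0.1696i)·(-0.3151-0.2859i)  (-0.1545-0.2558i)·(+0.0553+0.0000i)  (+0.1607+0.3591i)·(+0.3151-0.2859i)  (+0.0390+0.1268i)·(+0.0287-0.2946i)  (-0.0989-0.5571i)·(-0.0544-0.0732i)
Y_3^1(R⁻¹ n̂) = +0.016974+0.297795i

Re=0.0170 Im=0.2978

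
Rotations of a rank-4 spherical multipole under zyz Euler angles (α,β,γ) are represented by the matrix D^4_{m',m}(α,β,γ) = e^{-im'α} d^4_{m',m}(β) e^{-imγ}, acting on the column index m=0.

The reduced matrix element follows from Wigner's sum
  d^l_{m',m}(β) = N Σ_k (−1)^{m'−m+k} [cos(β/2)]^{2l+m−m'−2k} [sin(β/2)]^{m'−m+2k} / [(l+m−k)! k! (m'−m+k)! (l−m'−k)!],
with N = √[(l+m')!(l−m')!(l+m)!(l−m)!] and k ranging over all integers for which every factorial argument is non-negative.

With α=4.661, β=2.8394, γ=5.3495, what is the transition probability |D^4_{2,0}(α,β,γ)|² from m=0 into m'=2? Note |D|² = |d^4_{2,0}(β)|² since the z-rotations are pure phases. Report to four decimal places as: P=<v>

P=0.0355

First d^4_{2,0}(β=2.8394), then the phase factors e^{-i(2)α} and e^{-i(0)γ}:
With c≡cos(β/2)=0.150522 and s≡sin(β/2)=0.988607, N=[720·2·24·24]^{1/2}=910.735966
The bounds max(0,m−m')=0 and min(l+m,l−m')=2 give 3 terms
  k=0: (−1)^2·910.7360/(96)·0.1505^6·0.9886^2 = +0.000108
  k=1: (−1)^3·910.7360/(36)·0.1505^4·0.9886^4 = -0.012405
  k=2: (−1)^4·910.7360/(96)·0.1505^2·0.9886^6 = +0.200661
d^4_{2,0}(2.8394) = +0.000108 -0.012405 +0.200661 = +0.188364
|D^4_{2,0}|² = |d^4_{2,0}(β)|² = (+0.188364)² = 0.035481 (the z-rotation phases have unit modulus)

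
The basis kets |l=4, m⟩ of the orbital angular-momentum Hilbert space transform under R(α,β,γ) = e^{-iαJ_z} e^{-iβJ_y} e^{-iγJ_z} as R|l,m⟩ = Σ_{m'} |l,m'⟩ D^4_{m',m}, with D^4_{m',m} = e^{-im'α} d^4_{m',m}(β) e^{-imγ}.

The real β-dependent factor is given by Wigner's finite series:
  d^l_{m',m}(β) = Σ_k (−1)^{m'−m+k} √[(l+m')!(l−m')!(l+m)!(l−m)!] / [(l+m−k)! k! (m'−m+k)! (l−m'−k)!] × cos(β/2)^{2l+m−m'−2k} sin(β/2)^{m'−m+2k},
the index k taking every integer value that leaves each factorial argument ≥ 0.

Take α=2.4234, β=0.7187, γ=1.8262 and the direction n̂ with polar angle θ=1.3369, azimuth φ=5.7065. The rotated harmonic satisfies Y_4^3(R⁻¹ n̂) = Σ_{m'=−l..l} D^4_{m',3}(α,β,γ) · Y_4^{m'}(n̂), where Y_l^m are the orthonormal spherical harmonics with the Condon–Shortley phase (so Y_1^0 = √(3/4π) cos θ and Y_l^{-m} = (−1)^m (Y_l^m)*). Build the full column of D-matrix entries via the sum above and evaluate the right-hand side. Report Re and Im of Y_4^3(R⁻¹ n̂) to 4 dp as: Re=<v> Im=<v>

Re=-0.1194 Im=-0.3849

Need the full column D^4_{m',3} for m'=−4..4 at α=2.4234, β=0.7187, γ=1.8262.
cos(β/2)=0.936126, sin(β/2)=0.351666
d^4_{-4,3}: single k=7 term ⇒ +0.001761;  D = -0.000840-0.001548i
d^4_{-3,3}: k∈[6..7] ⇒ +0.011602 -0.000234 = +0.011368;  D = -0.002490+0.011092i
d^4_{-2,3}: k∈[5..6] ⇒ +0.049527 -0.002330 = +0.047197;  D = +0.038086-0.027874i
d^4_{-1,3}: k∈[4..5] ⇒ +0.155373 -0.013156 = +0.142217;  D = -0.141687-0.012271i
d^4_{0,3}: k∈[3..4] ⇒ +0.369935 -0.052206 = +0.317729;  D = +0.220317+0.228938i
d^4_{1,3}: k∈[2..3] ⇒ +0.660595 -0.155373 = +0.505222;  D = -0.024251-0.504640i
d^4_{2,3}: k∈[1..2] ⇒ +0.828959 -0.350951 = +0.478008;  D = -0.296902+0.374621i
d^4_{3,3}: k∈[0..1] ⇒ +0.589757 -0.582590 = +0.007167;  D = +0.007048-0.001300i
d^4_{4,3}: single k=0 term ⇒ -0.626634;  D = +0.538830+0.319895i
Y_4^{m'}(θ=1.3369,φ=5.7065) and Σ D·Y over m':
  (-0.0008-0.0015i)·(-0.2660+0.2937i)  (-0.0025+0.0111i)·(-0.0423+0.2637i)  (+0.0381-0.0279i)·(-0.0801-0.1806i)  (-0.1417-0.0123i)·(-0.2346-0.1526i)  (+0.2203+0.2289i)·(+0.1576+0.0000i)  (-0.0243-0.5046i)·(+0.2346-0.1526i)  (-0.2969+0.3746i)·(-0.0801+0.1806i)  (+0.0070-0.0013i)·(+0.0423+0.2637i)  (+0.5388+0.3199i)·(-0.2660-0.2937i)
Y_4^3(R⁻¹ n̂) = -0.119443-0.384888i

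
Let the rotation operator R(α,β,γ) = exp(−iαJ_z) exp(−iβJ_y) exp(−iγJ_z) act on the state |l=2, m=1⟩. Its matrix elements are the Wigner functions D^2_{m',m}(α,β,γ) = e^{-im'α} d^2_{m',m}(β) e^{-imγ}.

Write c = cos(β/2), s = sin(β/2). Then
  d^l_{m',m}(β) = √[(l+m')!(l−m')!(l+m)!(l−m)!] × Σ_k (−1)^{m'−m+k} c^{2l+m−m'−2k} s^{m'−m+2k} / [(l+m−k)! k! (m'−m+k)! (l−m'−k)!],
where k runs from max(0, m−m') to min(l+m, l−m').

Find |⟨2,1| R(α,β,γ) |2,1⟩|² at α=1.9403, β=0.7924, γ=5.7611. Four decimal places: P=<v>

P=0.1184

First d^2_{1,1}(β=0.7924), then the phase factors e^{-i(1)α} and e^{-i(1)γ}:
With c≡cos(β/2)=0.922534 and s≡sin(β/2)=0.385916, N=[6·1·6·1]^{1/2}=6.000000
k∈{0,1} keeps every argument non-negative
  k=0: (−1)^0·6.0000/(6)·0.9225^4·0.3859^0 = +0.724319
  k=1: (−1)^1·6.0000/(2)·0.9225^2·0.3859^2 = -0.380251
d^2_{1,1}(0.7924) = +0.724319 -0.380251 = +0.344068
|D^2_{1,1}|² = |d^2_{1,1}(β)|² = (+0.344068)² = 0.118383 (the z-rotation phases have unit modulus)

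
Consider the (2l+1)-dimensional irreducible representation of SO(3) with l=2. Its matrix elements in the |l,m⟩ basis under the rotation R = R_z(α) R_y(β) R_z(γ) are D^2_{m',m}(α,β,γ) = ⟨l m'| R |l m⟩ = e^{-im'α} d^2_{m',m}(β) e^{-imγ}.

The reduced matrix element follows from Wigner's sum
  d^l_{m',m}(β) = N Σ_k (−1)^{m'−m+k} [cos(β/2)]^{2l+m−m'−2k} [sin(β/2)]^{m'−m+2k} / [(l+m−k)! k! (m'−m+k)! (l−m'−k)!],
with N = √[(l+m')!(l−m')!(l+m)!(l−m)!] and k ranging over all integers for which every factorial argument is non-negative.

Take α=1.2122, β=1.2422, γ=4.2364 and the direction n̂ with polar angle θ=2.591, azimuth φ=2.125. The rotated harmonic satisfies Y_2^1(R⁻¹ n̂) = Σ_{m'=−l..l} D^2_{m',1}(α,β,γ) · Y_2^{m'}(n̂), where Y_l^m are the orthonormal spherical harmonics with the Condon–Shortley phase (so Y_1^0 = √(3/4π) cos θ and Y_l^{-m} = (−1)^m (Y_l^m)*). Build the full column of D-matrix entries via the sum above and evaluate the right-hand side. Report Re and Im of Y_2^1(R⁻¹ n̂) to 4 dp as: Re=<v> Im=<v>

Need the full column D^2_{m',1} for m'=−2..2 at α=1.2122, β=1.2422, γ=4.2364.
cos(β/2)=0.813239, sin(β/2)=0.581930
d^2_{-2,1}: single k=3 term ⇒ +0.320524;  D = -0.076564-0.311245i
d^2_{-1,1}: k∈[2..3] ⇒ +0.671891 -0.114679 = +0.557213;  D = -0.553377-0.065263i
d^2_{0,1}: k∈[1..2] ⇒ +0.766656 -0.392560 = +0.374096;  D = -0.171418+0.332512i
d^2_{1,1}: k∈[0..1] ⇒ +0.437394 -0.671891 = -0.234498;  D = -0.157462-0.173767i
d^2_{2,1}: single k=0 term ⇒ -0.625972;  D = -0.581871+0.230799i
Y_2^{m'}(θ=2.591,φ=2.125) and Σ D·Y over m':
  (-0.0766-0.3112i)·(-0.0472+0.0946i)  (-0.5534-0.0653i)·(+0.1813+0.2929i)  (-0.1714+0.3325i)·(+0.3718+0.0000i)  (-0.1575-0.1738i)·(-0.1813+0.2929i)  (-0.5819+0.2308i)·(-0.0472-0.0946i)
Y_2^1(R⁻¹ n̂) = +0.016862-0.013299i

Re=0.0169 Im=-0.0133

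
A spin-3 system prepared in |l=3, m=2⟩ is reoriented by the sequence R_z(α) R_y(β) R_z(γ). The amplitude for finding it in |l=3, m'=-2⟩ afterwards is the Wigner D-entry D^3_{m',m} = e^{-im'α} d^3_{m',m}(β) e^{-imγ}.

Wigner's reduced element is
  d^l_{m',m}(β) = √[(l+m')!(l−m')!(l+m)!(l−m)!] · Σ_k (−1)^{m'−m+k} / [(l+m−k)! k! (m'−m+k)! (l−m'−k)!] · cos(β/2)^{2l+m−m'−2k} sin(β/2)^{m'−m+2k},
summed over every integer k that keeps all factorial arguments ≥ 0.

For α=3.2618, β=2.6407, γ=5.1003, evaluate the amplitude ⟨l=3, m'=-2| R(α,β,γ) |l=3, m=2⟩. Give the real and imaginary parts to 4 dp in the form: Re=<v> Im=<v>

Re=0.4784 Im=-0.2838

D^3_{-2,2}(3.2618,2.6407,5.1003) = e^{-i·-2·3.2618}·d^3_{-2,2}(2.6407)·e^{-i·2·5.1003}. Compute d first:
With c≡cos(β/2)=0.247836 and s≡sin(β/2)=0.968802, N=[1·120·120·1]^{1/2}=120.000000
k: max(0,(2)−(-2))=4 … min(3+(2),3−(-2))=5
  k=4: (−1)^0·120.0000/(24)·0.2478^2·0.9688^4 = +0.270545
  k=5: (−1)^1·120.0000/(120)·0.2478^0·0.9688^6 = -0.826818
d^3_{-2,2}(2.6407) = +0.270545 -0.826818 = -0.556273
Attach z-rotation phases: D = e^{-i(-2)(3.2618)}·(-0.556273)·e^{-i(2)(5.1003)} = +0.478428-0.283806i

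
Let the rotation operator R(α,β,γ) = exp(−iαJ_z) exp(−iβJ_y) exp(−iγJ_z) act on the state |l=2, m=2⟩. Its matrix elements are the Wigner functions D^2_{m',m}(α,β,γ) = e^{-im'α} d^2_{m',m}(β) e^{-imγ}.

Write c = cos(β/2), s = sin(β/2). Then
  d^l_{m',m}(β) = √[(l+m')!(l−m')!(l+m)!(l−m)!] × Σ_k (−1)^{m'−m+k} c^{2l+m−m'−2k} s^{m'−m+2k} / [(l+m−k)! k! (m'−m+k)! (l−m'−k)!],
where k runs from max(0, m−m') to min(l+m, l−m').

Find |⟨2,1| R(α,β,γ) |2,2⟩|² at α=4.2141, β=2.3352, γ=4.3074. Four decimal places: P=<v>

P=0.0123

D^2_{1,2}(4.2141,2.3352,4.3074) = e^{-i·1·4.2141}·d^2_{1,2}(2.3352)·e^{-i·2·4.3074}. Compute d first:
c=cos(2.3352/2)=0.392360, s=sin(2.3352/2)=0.919812; N=√[6·1·24·1]=12.000000
The bounds max(0,m−m')=1 and min(l+m,l−m')=1 give 1 term
  k=1: (−1)^0·12.0000/(6)·0.3924^3·0.9198^1 = +0.111118
d^2_{1,2}(2.3352) = +0.111118
|D^2_{1,2}|² = |d^2_{1,2}(β)|² = (+0.111118)² = 0.012347 (the z-rotation phases have unit modulus)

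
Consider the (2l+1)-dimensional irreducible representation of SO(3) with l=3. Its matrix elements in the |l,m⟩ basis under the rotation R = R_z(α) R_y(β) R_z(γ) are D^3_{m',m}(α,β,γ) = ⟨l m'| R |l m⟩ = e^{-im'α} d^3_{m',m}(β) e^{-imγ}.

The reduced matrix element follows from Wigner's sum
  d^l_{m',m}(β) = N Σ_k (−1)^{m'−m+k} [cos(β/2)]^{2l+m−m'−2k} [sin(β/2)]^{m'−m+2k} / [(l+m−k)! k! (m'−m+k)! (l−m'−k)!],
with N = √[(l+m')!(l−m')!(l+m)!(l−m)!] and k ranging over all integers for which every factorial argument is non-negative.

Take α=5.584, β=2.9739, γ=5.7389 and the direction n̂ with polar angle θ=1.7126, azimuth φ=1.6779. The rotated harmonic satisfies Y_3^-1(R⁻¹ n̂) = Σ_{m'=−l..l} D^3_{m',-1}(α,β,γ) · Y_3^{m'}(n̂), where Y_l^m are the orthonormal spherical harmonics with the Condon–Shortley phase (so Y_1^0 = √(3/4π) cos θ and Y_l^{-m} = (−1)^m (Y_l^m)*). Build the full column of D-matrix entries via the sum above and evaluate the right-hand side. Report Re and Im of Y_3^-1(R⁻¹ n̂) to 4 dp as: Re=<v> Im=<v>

Need the full column D^3_{m',-1} for m'=−3..3 at α=5.584, β=2.9739, γ=5.7389.
cos(β/2)=0.083748, sin(β/2)=0.996487
d^3_{-3,-1}: single k=2 term ⇒ +0.000189;  D = -0.000166-0.000091i
d^3_{-2,-1}: k∈[1..2] ⇒ +0.000013 -0.003676 = -0.003663;  D = +0.001331+0.003413i
d^3_{-1,-1}: k∈[0..2] ⇒ +0.000000 -0.000391 +0.041494 = +0.041104;  D = +0.013215-0.038921i
d^3_{0,-1}: k∈[0..2] ⇒ -0.000014 +0.006040 -0.285052 = -0.279026;  D = -0.238706+0.144481i
d^3_{1,-1}: k∈[0..2] ⇒ +0.000293 -0.055326 +0.979106 = +0.924073;  D = +0.913009+0.142567i
d^3_{2,-1}: k∈[0..1] ⇒ -0.003676 +0.260215 = +0.256540;  D = +0.168523+0.193423i
d^3_{3,-1}: single k=0 term ⇒ +0.026784;  D = +0.000469+0.026780i
Y_3^{m'}(θ=1.7126,φ=1.6779) and Σ D·Y over m':
  (-0.0002-0.0001i)·(+0.1278+0.3841i)  (+0.0013+0.0034i)·(+0.1383-0.0301i)  (+0.0132-0.0389i)·(+0.0308+0.2863i)  (-0.2387+0.1445i)·(+0.1530+0.0000i)  (+0.9130+0.1426i)·(-0.0308+0.2863i)  (+0.1685+0.1934i)·(+0.1383+0.0301i)  (+0.0005+0.0268i)·(-0.1278+0.3841i)
Y_3^-1(R⁻¹ n̂) = -0.086445+0.310660i

Re=-0.0864 Im=0.3107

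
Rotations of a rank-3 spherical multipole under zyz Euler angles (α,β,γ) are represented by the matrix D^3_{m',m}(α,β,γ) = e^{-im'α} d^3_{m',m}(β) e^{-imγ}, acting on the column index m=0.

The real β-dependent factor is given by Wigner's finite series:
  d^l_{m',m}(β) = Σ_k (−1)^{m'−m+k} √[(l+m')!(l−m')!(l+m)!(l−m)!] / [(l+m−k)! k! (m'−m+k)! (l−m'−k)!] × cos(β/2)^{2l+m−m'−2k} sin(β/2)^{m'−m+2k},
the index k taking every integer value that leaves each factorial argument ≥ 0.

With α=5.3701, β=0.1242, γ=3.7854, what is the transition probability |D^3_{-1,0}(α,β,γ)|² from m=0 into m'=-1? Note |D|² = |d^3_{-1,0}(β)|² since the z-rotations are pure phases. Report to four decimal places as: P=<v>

P=0.0443

Split into d^3_{-1,0}(β=0.1242) × two z-phases.
With c≡cos(β/2)=0.998072 and s≡sin(β/2)=0.062060, N=[2·24·6·6]^{1/2}=41.569219
The bounds max(0,m−m')=1 and min(l+m,l−m')=3 give 3 terms
  k=1: (−1)^0·41.5692/(12)·0.9981^5·0.0621^1 = +0.212918
  k=2: (−1)^1·41.5692/(4)·0.9981^3·0.0621^3 = -0.002470
  k=3: (−1)^2·41.5692/(12)·0.9981^1·0.0621^5 = +0.000003
d^3_{-1,0}(0.1242) = +0.212918 -0.002470 +0.000003 = +0.210452
|D^3_{-1,0}|² = |d^3_{-1,0}(β)|² = (+0.210452)² = 0.044290 (the z-rotation phases have unit modulus)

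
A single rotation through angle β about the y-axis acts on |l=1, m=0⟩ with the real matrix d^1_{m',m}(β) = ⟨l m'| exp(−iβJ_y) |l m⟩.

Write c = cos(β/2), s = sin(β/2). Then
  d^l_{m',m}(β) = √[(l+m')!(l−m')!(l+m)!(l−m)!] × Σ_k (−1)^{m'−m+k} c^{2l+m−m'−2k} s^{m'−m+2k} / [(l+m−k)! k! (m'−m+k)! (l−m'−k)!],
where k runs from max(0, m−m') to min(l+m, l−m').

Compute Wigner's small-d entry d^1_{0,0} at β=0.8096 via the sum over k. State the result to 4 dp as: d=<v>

d^1_{0,0}(β=0.8096) via Wigner's sum:
With c≡cos(β/2)=0.919181 and s≡sin(β/2)=0.393835, N=[1·1·1·1]^{1/2}=1.000000
k∈{0,1} keeps every argument non-negative
  k=0: (−1)^0·1.0000/(1)·0.9192^2·0.3938^0 = +0.844894
  k=1: (−1)^1·1.0000/(1)·0.9192^0·0.3938^2 = -0.155106
d^1_{0,0}(0.8096) = +0.844894 -0.155106 = +0.689788

d=0.6898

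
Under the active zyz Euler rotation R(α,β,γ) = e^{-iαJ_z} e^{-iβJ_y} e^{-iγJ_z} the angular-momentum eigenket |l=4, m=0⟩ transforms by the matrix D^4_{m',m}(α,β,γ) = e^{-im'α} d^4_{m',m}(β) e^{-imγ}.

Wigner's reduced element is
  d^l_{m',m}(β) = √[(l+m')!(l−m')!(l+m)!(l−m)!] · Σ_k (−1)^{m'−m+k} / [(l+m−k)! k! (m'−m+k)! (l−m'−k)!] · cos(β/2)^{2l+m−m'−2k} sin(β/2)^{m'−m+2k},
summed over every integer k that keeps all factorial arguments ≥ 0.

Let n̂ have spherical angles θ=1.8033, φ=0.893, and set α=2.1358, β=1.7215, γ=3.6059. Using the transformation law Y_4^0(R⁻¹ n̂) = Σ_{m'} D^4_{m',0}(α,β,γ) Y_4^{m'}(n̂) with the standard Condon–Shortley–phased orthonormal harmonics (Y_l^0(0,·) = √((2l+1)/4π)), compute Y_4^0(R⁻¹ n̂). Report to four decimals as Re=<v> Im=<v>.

Need the full column D^4_{m',0} for m'=−4..4 at α=2.1358, β=1.7215, γ=3.6059.
cos(β/2)=0.651869, sin(β/2)=0.758332
d^4_{-4,0}: single k=4 term ⇒ +0.499605;  D = -0.317716+0.385567i
d^4_{-3,0}: k∈[3..4] ⇒ +0.607355 -0.821941 = -0.214586;  D = -0.212933-0.026586i
d^4_{-2,0}: k∈[2..4] ⇒ +0.418602 -1.510664 +0.766650 = -0.325412;  D = +0.138838+0.294308i
d^4_{-1,0}: k∈[1..4] ⇒ +0.169627 -1.377353 +1.863988 -0.420426 = +0.235836;  D = -0.126271+0.199184i
d^4_{0,0}: k∈[0..4] ⇒ +0.032605 -0.705992 +2.149712 -1.292992 +0.109364 = +0.292697;  D = +0.292697+0.000000i
d^4_{1,0}: k∈[0..3] ⇒ -0.169627 +1.377353 -1.863988 +0.420426 = -0.235836;  D = +0.126271+0.199184i
d^4_{2,0}: k∈[0..2] ⇒ +0.418602 -1.510664 +0.766650 = -0.325412;  D = +0.138838-0.294308i
d^4_{3,0}: k∈[0..1] ⇒ -0.607355 +0.821941 = +0.214586;  D = +0.212933-0.026586i
d^4_{4,0}: single k=0 term ⇒ +0.499605;  D = -0.317716-0.385567i
Y_4^{m'}(θ=1.8033,φ=0.893) and Σ D·Y over m':
  (-0.3177+0.3856i)·(-0.3606+0.1656i)  (-0.2129-0.0266i)·(+0.2378+0.1186i)  (+0.1388+0.2943i)·(+0.0425+0.1945i)  (-0.1263+0.1992i)·(+0.1748-0.2172i)  (+0.2927+0.0000i)·(+0.1593+0.0000i)  (+0.1263+0.1992i)·(-0.1748-0.2172i)  (+0.1388-0.2943i)·(+0.0425-0.1945i)  (+0.2129-0.0266i)·(-0.2378+0.1186i)  (-0.3177-0.3856i)·(-0.3606-0.1656i)
Y_4^0(R⁻¹ n̂) = -0.007163+0.000000i

Re=-0.0072 Im=0.0000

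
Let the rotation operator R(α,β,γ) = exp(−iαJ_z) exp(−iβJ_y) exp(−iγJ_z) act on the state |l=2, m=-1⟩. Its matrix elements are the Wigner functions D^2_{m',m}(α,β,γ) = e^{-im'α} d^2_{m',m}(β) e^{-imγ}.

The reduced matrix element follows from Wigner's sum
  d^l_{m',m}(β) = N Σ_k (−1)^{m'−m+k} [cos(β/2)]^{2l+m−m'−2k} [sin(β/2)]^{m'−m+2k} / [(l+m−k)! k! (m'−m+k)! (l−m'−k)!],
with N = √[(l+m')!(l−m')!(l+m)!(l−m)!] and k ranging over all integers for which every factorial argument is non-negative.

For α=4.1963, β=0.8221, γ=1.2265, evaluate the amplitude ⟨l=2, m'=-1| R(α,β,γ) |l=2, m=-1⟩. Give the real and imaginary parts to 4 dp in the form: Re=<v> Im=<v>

Re=0.1980 Im=-0.2302

D^2_{-1,-1}(4.1963,0.8221,1.2265) = e^{-i·-1·4.1963}·d^2_{-1,-1}(0.8221)·e^{-i·-1·1.2265}. Compute d first:
c=cos(0.8221/2)=0.916702, s=sin(0.8221/2)=0.399572; N=√[1·6·1·6]=6.000000
Admissible k: 0..1 (factorial args all ≥0)
  k=0: (−1)^0·6.0000/(6)·0.9167^4·0.3996^0 = +0.706175
  k=1: (−1)^1·6.0000/(2)·0.9167^2·0.3996^2 = -0.402502
d^2_{-1,-1}(0.8221) = +0.706175 -0.402502 = +0.303673
Phases: e^{-i·(-1)·4.1963}=-0.493482-0.869756i, e^{-i·(-1)·1.2265}=+0.337534+0.941313i ⇒ D=+0.198039-0.230213i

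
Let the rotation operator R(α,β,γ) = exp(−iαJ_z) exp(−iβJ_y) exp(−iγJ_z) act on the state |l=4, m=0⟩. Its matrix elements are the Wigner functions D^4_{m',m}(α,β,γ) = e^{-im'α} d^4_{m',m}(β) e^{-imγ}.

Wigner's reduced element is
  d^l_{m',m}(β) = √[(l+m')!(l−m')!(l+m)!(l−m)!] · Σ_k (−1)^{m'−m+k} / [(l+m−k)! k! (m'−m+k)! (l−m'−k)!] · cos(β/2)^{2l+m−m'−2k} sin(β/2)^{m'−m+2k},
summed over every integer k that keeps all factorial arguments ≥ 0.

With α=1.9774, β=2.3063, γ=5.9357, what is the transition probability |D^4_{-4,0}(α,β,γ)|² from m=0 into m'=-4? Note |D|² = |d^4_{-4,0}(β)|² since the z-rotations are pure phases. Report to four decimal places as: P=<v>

P=0.0250

First d^4_{-4,0}(β=2.3063), then the phase factors e^{-i(-4)α} and e^{-i(0)γ}:
With c≡cos(β/2)=0.405610 and s≡sin(β/2)=0.914046, N=[1·40320·24·24]^{1/2}=4819.161753
k∈{4} keeps every argument non-negative
  k=4: (−1)^0·4819.1618/(576)·0.4056^4·0.9140^4 = +0.158073
d^4_{-4,0}(2.3063) = +0.158073
|D^4_{-4,0}|² = |d^4_{-4,0}(β)|² = (+0.158073)² = 0.024987 (the z-rotation phases have unit modulus)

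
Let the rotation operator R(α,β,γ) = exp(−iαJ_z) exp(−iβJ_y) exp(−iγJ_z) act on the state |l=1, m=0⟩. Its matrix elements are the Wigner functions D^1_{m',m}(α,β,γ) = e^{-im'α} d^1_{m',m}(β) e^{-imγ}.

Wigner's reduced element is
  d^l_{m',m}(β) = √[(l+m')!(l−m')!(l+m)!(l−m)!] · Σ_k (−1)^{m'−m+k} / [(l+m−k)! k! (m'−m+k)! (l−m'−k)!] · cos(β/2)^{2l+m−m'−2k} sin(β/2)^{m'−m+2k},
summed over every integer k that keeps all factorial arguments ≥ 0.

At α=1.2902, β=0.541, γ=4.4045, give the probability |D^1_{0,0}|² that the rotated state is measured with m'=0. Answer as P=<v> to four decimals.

Split into d^1_{0,0}(β=0.541) × two z-phases.
Half-angle: c=0.963637, s=0.267213. N=√(1·1·1·1)=1.000000
Admissible k: 0..1 (factorial args all ≥0)
  k=0: (−1)^0·1.0000/(1)·0.9636^2·0.2672^0 = +0.928597
  k=1: (−1)^1·1.0000/(1)·0.9636^0·0.2672^2 = -0.071403
d^1_{0,0}(0.541) = +0.928597 -0.071403 = +0.857194
|D^1_{0,0}|² = |d^1_{0,0}(β)|² = (+0.857194)² = 0.734782 (the z-rotation phases have unit modulus)

P=0.7348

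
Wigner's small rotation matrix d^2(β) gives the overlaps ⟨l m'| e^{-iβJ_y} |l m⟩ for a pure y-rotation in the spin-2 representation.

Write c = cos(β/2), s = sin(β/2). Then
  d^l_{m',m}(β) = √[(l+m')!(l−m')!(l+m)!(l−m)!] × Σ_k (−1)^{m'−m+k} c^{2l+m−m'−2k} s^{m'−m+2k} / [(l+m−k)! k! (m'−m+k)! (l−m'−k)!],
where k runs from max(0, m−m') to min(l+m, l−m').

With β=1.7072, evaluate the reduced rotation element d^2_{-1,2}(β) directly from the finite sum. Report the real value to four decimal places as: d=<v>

d^2_{-1,2}(β=1.7072) via Wigner's sum:
With c≡cos(β/2)=0.657274 and s≡sin(β/2)=0.753651, N=[1·6·24·1]^{1/2}=12.000000
Admissible k: 3..3 (factorial args all ≥0)
  k=3: (−1)^0·12.0000/(6)·0.6573^1·0.7537^3 = +0.562715
d^2_{-1,2}(1.7072) = +0.562715

d=0.5627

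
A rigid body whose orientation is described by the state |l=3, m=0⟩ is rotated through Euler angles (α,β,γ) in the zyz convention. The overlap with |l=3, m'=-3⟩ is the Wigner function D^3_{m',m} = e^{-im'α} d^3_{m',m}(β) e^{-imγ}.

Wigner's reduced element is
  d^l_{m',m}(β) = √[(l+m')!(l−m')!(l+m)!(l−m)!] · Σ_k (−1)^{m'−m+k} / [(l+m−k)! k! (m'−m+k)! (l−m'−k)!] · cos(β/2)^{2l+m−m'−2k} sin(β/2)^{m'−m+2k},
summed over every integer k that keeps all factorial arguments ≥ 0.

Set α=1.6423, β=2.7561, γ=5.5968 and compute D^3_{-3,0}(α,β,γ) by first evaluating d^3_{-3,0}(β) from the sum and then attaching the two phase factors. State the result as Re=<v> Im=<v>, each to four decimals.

Split into d^3_{-3,0}(β=2.7561) × two z-phases.
Half-angle: c=0.191555, s=0.981482. N=√(1·720·6·6)=160.996894
k∈{3} keeps every argument non-negative
  k=3: (−1)^0·160.9969/(36)·0.1916^3·0.9815^3 = +0.029720
d^3_{-3,0}(2.7561) = +0.029720
Phases: e^{-i·(-3)·1.6423}=+0.212870-0.977081i, e^{-i·(0)·5.5968}=+1.000000+0.000000i ⇒ D=+0.006326-0.029038i

Re=0.0063 Im=-0.0290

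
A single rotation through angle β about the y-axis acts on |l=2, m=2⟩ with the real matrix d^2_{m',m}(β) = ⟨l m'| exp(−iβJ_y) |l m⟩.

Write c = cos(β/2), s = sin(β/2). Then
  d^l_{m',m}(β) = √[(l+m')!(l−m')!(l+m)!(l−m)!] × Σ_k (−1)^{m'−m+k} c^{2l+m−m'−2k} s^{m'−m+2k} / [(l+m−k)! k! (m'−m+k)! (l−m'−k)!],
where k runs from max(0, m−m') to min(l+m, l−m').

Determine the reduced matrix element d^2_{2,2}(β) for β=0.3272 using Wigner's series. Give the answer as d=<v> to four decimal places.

d=0.9476

d^2_{2,2}(β=0.3272) via Wigner's sum:
c=cos(0.3272/2)=0.986647, s=sin(0.3272/2)=0.162871; N=√[24·1·24·1]=24.000000
The bounds max(0,m−m')=0 and min(l+m,l−m')=0 give 1 term
  k=0: (−1)^0·24.0000/(24)·0.9866^4·0.1629^0 = +0.947650
d^2_{2,2}(0.3272) = +0.947650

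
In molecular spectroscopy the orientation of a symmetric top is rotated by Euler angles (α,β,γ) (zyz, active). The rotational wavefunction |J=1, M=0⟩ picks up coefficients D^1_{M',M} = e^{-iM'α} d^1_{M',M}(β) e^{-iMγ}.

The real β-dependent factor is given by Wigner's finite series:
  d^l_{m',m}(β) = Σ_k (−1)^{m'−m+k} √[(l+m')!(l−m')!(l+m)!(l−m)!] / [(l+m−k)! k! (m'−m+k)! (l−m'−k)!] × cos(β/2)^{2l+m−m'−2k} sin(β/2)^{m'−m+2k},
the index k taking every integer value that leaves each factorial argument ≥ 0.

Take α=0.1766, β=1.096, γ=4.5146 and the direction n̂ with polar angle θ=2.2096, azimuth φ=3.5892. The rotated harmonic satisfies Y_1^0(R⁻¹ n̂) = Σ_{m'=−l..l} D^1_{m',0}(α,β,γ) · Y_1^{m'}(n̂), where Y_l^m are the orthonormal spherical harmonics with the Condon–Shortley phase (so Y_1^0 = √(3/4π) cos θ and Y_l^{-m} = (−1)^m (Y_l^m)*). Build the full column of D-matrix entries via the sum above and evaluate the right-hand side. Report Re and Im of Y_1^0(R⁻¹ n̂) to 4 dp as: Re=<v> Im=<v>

Need the full column D^1_{m',0} for m'=−1..1 at α=0.1766, β=1.096, γ=4.5146.
cos(β/2)=0.853568, sin(β/2)=0.520981
d^1_{-1,0}: single k=1 term ⇒ +0.628891;  D = +0.619109+0.110486i
d^1_{0,0}: k∈[0..1] ⇒ +0.728579 -0.271421 = +0.457157;  D = +0.457157+0.000000i
d^1_{1,0}: single k=0 term ⇒ -0.628891;  D = -0.619109+0.110486i
Y_1^{m'}(θ=2.2096,φ=3.5892) and Σ D·Y over m':
  (+0.6191+0.1105i)·(-0.2500+0.1200i)  (+0.4572+0.0000i)·(-0.2913+0.0000i)  (-0.6191+0.1105i)·(+0.2500+0.1200i)
Y_1^0(R⁻¹ n̂) = -0.469313+0.000000i

Re=-0.4693 Im=0.0000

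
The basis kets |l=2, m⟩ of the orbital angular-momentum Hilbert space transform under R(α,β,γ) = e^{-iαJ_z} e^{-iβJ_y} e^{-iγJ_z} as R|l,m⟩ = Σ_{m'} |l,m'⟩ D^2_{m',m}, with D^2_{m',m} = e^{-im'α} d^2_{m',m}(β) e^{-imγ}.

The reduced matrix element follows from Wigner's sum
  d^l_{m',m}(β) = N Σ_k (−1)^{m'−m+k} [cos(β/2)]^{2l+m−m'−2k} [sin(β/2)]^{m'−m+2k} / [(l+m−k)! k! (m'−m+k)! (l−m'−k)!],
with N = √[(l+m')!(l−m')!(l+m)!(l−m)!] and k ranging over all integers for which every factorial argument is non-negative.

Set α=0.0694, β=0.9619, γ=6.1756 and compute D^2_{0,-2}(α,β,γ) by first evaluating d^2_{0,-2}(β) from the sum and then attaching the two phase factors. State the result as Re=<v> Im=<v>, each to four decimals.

Re=0.4025 Im=-0.0880

First d^2_{0,-2}(β=0.9619), then the phase factors e^{-i(0)α} and e^{-i(-2)γ}:
Half-angle: c=0.886556, s=0.462622. N=√(2·2·1·24)=9.797959
k: max(0,(-2)−(0))=0 … min(2+(-2),2−(0))=0
  k=0: (−1)^2·9.7980/(4)·0.8866^2·0.4626^2 = +0.412040
d^2_{0,-2}(0.9619) = +0.412040
Phases: e^{-i·(0)·0.0694}=+1.000000+0.000000i, e^{-i·(-2)·6.1756}=+0.976940-0.213514i ⇒ D=+0.402539-0.087976i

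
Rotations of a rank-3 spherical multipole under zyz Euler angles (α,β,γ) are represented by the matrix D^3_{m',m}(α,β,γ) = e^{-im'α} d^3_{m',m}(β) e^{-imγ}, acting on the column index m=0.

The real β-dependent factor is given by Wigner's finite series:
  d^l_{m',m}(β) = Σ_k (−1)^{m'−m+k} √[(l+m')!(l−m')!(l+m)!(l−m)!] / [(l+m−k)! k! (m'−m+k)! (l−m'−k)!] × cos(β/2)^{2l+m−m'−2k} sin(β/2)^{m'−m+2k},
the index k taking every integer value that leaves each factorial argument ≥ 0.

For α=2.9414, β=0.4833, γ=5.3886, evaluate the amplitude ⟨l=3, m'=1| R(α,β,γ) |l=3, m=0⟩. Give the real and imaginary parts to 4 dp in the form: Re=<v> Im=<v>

D^3_{1,0}(2.9414,0.4833,5.3886) = e^{-i·1·2.9414}·d^3_{1,0}(0.4833)·e^{-i·0·5.3886}. Compute d first:
Half-angle: c=0.970944, s=0.239305. N=√(24·2·6·6)=41.569219
The bounds max(0,m−m')=0 and min(l+m,l−m')=2 give 3 terms
  k=0: (−1)^1·41.5692/(12)·0.9709^5·0.2393^1 = -0.715343
  k=1: (−1)^2·41.5692/(4)·0.9709^3·0.2393^3 = +0.130362
  k=2: (−1)^3·41.5692/(12)·0.9709^1·0.2393^5 = -0.002640
d^3_{1,0}(0.4833) = -0.715343 +0.130362 -0.002640 = -0.587621
Attach z-rotation phases: D = e^{-i(1)(2.9414)}·(-0.587621)·e^{-i(0)(5.3886)} = +0.575885+0.116853i

Re=0.5759 Im=0.1169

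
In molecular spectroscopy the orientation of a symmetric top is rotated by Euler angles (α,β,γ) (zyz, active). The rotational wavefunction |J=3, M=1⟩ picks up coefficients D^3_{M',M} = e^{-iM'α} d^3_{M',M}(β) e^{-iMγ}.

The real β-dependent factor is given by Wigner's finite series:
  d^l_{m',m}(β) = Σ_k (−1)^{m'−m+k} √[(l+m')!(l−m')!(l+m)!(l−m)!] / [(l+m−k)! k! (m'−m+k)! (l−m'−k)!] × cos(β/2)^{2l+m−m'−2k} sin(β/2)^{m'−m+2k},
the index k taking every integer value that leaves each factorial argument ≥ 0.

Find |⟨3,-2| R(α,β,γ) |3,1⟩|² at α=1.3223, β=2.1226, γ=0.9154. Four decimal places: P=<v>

D^3_{-2,1}(1.3223,2.1226,0.9154) = e^{-i·-2·1.3223}·d^3_{-2,1}(2.1226)·e^{-i·1·0.9154}. Compute d first:
Half-angle: c=0.487738, s=0.872990. N=√(1·120·24·2)=75.894664
Admissible k: 3..4 (factorial args all ≥0)
  k=3: (−1)^0·75.8947/(12)·0.4877^3·0.8730^3 = +0.488222
  k=4: (−1)^1·75.8947/(24)·0.4877^1·0.8730^5 = -0.782048
d^3_{-2,1}(2.1226) = +0.488222 -0.782048 = -0.293826
|D^3_{-2,1}|² = |d^3_{-2,1}(β)|² = (-0.293826)² = 0.086334 (the z-rotation phases have unit modulus)

P=0.0863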